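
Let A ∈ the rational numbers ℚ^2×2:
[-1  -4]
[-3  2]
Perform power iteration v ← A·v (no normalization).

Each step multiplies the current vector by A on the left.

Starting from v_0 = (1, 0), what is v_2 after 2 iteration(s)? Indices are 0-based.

v_0 = (1, 0).
v_1 = A·v_0 = (-1, -3).
v_2 = A·v_1 = (13, -3).

v_2 = (13, -3)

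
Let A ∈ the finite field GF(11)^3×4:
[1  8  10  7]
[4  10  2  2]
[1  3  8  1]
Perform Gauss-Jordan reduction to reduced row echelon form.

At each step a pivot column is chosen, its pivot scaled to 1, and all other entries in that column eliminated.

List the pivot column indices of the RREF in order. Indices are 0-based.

pivot columns: 0, 1, 2

pivot(0,0)=1: scale R0 → (1, 8, 10, 7)
  clear (1,0): R1 −= (4)R0 → (0, 0, 6, 7)
  clear (2,0): R2 −= (1)R0 → (0, 6, 9, 5)
pivot(1,1): swap R1↔R2
pivot(1,1)=6: scale R1 → (0, 1, 7, 10)
  clear (0,1): R0 −= (8)R1 → (1, 0, 9, 4)
pivot(2,2)=6: scale R2 → (0, 0, 1, 3)
  clear (0,2): R0 −= (9)R2 → (1, 0, 0, 10)
  clear (1,2): R1 −= (7)R2 → (0, 1, 0, 0)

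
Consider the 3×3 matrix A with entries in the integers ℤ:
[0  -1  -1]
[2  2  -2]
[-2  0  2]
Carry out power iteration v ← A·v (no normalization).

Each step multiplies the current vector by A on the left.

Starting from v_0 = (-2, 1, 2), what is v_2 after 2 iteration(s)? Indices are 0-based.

v_2 = (-2, -34, 22)

v_0 = (-2, 1, 2).
v_1 = A·v_0 = (-3, -6, 8).
v_2 = A·v_1 = (-2, -34, 22).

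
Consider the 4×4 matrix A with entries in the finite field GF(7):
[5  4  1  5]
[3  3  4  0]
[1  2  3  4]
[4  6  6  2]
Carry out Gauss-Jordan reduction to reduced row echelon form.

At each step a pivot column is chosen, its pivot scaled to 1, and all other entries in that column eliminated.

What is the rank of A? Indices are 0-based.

step 1: normalize row 0 (÷5) = (1, 5, 3, 1)
  row 1: subtract 3×row0 = (0, 2, 2, 4)
  row 2: subtract 1×row0 = (0, 4, 0, 3)
  row 3: subtract 4×row0 = (0, 0, 1, 5)
step 2: normalize row 1 (÷2) = (0, 1, 1, 2)
  row 0: subtract 5×row1 = (1, 0, 5, 5)
  row 2: subtract 4×row1 = (0, 0, 3, 2)
step 3: normalize row 2 (÷3) = (0, 0, 1, 3)
  row 0: subtract 5×row2 = (1, 0, 0, 4)
  row 1: subtract 1×row2 = (0, 1, 0, 6)
  row 3: subtract 1×row2 = (0, 0, 0, 2)
step 4: normalize row 3 (÷2) = (0, 0, 0, 1)
  row 0: subtract 4×row3 = (1, 0, 0, 0)
  row 1: subtract 6×row3 = (0, 1, 0, 0)
  row 2: subtract 3×row3 = (0, 0, 1, 0)

rank = 4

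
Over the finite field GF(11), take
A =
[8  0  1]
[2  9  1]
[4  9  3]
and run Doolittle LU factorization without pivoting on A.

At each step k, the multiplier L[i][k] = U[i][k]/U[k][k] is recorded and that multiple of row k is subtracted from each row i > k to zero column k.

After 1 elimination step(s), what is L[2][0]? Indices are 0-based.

k=0: U[0][0]=8
  eliminate (1,0): mult=3, new row 1: (0, 9, 9); set L[1][0]=3
  eliminate (2,0): mult=6, new row 2: (0, 9, 8); set L[2][0]=6

L[2][0] = 6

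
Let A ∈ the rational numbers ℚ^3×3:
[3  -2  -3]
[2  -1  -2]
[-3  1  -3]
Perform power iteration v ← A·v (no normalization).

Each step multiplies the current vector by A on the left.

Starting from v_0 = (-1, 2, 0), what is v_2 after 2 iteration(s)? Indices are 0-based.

v_2 = (-28, -20, 2)

v_0 = (-1, 2, 0).
v_1 = A·v_0 = (-7, -4, 5).
v_2 = A·v_1 = (-28, -20, 2).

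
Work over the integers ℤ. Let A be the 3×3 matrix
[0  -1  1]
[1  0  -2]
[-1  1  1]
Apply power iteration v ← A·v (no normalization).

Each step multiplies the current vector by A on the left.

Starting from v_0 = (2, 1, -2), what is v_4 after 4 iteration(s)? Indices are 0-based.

v_0 = (2, 1, -2).
v_1 = A·v_0 = (-3, 6, -3).
v_2 = A·v_1 = (-9, 3, 6).
v_3 = A·v_2 = (3, -21, 18).
v_4 = A·v_3 = (39, -33, -6).

v_4 = (39, -33, -6)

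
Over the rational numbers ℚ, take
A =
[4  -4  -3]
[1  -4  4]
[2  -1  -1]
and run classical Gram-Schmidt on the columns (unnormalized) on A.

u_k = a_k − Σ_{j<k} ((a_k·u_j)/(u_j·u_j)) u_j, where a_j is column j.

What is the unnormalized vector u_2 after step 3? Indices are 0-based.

Step 1: u_0 = a_0 = (4, 1, 2).
Step 2: u_1 = a_1 − (-22/21)·u_0 = (4/21, -62/21, 23/21).
Step 3: u_2 = a_2 − (-10/21)·u_0 − (-283/209)·u_1 = (-175/209, 100/209, 300/209).

u_2 = (-175/209, 100/209, 300/209)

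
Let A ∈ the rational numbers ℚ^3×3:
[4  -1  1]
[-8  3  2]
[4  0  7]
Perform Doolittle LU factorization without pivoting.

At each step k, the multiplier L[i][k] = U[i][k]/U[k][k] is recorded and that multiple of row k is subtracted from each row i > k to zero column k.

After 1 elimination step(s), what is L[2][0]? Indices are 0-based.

[col 0] pivot 4
  R1 -= -2*R0 → (0, 1, 4)  (L[1][0] := -2)
  R2 -= 1*R0 → (0, 1, 6)  (L[2][0] := 1)

L[2][0] = 1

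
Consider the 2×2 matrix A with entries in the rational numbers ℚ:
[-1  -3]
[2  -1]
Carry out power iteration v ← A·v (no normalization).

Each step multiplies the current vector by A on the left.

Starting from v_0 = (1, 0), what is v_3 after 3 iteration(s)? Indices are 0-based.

v_3 = (17, -6)

v_0 = (1, 0).
v_1 = A·v_0 = (-1, 2).
v_2 = A·v_1 = (-5, -4).
v_3 = A·v_2 = (17, -6).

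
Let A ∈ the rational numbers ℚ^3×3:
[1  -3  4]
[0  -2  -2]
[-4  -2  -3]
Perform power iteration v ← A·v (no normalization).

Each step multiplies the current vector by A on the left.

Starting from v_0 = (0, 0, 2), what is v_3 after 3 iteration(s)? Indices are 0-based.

v_0 = (0, 0, 2).
v_1 = A·v_0 = (8, -4, -6).
v_2 = A·v_1 = (-4, 20, -6).
v_3 = A·v_2 = (-88, -28, -6).

v_3 = (-88, -28, -6)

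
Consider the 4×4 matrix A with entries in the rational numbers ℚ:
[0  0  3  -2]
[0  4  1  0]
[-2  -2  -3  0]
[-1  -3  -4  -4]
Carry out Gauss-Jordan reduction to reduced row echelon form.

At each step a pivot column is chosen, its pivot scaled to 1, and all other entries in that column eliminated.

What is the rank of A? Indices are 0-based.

rank = 4

pivot(0,0): swap R0↔R2
pivot(0,0)=-2: scale R0 → (1, 1, 3/2, 0)
  clear (3,0): R3 −= (-1)R0 → (0, -2, -5/2, -4)
pivot(1,1)=4: scale R1 → (0, 1, 1/4, 0)
  clear (0,1): R0 −= (1)R1 → (1, 0, 5/4, 0)
  clear (3,1): R3 −= (-2)R1 → (0, 0, -2, -4)
pivot(2,2)=3: scale R2 → (0, 0, 1, -2/3)
  clear (0,2): R0 −= (5/4)R2 → (1, 0, 0, 5/6)
  clear (1,2): R1 −= (1/4)R2 → (0, 1, 0, 1/6)
  clear (3,2): R3 −= (-2)R2 → (0, 0, 0, -16/3)
pivot(3,3)=-16/3: scale R3 → (0, 0, 0, 1)
  clear (0,3): R0 −= (5/6)R3 → (1, 0, 0, 0)
  clear (1,3): R1 −= (1/6)R3 → (0, 1, 0, 0)
  clear (2,3): R2 −= (-2/3)R3 → (0, 0, 1, 0)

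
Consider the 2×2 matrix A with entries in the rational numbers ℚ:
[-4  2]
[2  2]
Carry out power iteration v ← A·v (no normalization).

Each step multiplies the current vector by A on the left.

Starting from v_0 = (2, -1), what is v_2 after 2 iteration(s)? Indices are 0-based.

v_0 = (2, -1).
v_1 = A·v_0 = (-10, 2).
v_2 = A·v_1 = (44, -16).

v_2 = (44, -16)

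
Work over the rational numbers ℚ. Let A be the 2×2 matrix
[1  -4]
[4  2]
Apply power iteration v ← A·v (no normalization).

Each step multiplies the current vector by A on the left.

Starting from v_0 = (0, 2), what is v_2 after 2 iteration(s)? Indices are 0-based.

v_0 = (0, 2).
v_1 = A·v_0 = (-8, 4).
v_2 = A·v_1 = (-24, -24).

v_2 = (-24, -24)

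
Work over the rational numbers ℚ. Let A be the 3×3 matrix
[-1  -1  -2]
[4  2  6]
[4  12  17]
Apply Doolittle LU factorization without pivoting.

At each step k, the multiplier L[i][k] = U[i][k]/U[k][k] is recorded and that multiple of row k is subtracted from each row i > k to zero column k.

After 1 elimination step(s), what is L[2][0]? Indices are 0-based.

L[2][0] = -4

Step 1: pivot at (0,0) is -1.
  row1 ← row1 − (-4)·row0  ⇒  L[1][0]=-4, U row1=(0, -2, -2)
  row2 ← row2 − (-4)·row0  ⇒  L[2][0]=-4, U row2=(0, 8, 9)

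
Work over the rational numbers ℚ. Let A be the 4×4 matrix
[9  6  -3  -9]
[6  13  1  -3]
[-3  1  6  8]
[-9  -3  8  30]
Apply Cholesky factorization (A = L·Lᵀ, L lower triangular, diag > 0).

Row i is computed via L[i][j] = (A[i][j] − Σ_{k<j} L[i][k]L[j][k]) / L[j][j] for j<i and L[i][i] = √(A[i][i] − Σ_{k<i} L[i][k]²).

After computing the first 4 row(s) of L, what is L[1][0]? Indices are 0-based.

L[1][0] = 2

Step 1: L[0][0] = √(9) = 3.
  L[1][0] = (6) / L[0][0] = 2.
Step 2: L[1][1] = √(9) = 3.
  L[2][0] = (-3) / L[0][0] = -1.
  L[2][1] = (3) / L[1][1] = 1.
Step 3: L[2][2] = √(4) = 2.
  L[3][0] = (-9) / L[0][0] = -3.
  L[3][1] = (3) / L[1][1] = 1.
  L[3][2] = (4) / L[2][2] = 2.
Step 4: L[3][3] = √(16) = 4.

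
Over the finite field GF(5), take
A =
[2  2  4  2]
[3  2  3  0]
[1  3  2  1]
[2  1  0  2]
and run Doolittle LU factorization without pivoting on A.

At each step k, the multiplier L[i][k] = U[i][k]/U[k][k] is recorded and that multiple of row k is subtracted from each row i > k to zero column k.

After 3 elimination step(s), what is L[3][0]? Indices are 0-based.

[col 0] pivot 2
  R1 -= 4*R0 → (0, 4, 2, 2)  (L[1][0] := 4)
  R2 -= 3*R0 → (0, 2, 0, 0)  (L[2][0] := 3)
  R3 -= 1*R0 → (0, 4, 1, 0)  (L[3][0] := 1)
[col 1] pivot 4
  R2 -= 3*R1 → (0, 0, 4, 4)  (L[2][1] := 3)
  R3 -= 1*R1 → (0, 0, 4, 3)  (L[3][1] := 1)
[col 2] pivot 4
  R3 -= 1*R2 → (0, 0, 0, 4)  (L[3][2] := 1)

L[3][0] = 1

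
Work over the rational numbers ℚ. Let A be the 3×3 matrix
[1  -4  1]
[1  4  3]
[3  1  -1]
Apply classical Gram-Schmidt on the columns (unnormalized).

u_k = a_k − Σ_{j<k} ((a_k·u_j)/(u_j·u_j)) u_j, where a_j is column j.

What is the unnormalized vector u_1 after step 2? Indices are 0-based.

Step 1: u_0 = a_0 = (1, 1, 3).
Step 2: u_1 = a_1 − (3/11)·u_0 = (-47/11, 41/11, 2/11).

u_1 = (-47/11, 41/11, 2/11)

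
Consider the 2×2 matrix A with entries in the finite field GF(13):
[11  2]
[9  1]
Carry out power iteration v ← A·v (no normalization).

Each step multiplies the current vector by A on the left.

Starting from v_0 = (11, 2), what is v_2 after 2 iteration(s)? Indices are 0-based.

v_2 = (4, 4)

v_0 = (11, 2).
v_1 = A·v_0 = (8, 10).
v_2 = A·v_1 = (4, 4).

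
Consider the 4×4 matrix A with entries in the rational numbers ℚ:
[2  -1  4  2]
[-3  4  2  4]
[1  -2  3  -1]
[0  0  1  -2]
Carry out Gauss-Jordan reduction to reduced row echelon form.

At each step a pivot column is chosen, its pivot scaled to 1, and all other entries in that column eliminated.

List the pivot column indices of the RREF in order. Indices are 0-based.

pivot columns: 0, 1, 2, 3

step 1: normalize row 0 (÷2) = (1, -1/2, 2, 1)
  row 1: subtract -3×row0 = (0, 5/2, 8, 7)
  row 2: subtract 1×row0 = (0, -3/2, 1, -2)
step 2: normalize row 1 (÷5/2) = (0, 1, 16/5, 14/5)
  row 0: subtract -1/2×row1 = (1, 0, 18/5, 12/5)
  row 2: subtract -3/2×row1 = (0, 0, 29/5, 11/5)
step 3: normalize row 2 (÷29/5) = (0, 0, 1, 11/29)
  row 0: subtract 18/5×row2 = (1, 0, 0, 30/29)
  row 1: subtract 16/5×row2 = (0, 1, 0, 46/29)
  row 3: subtract 1×row2 = (0, 0, 0, -69/29)
step 4: normalize row 3 (÷-69/29) = (0, 0, 0, 1)
  row 0: subtract 30/29×row3 = (1, 0, 0, 0)
  row 1: subtract 46/29×row3 = (0, 1, 0, 0)
  row 2: subtract 11/29×row3 = (0, 0, 1, 0)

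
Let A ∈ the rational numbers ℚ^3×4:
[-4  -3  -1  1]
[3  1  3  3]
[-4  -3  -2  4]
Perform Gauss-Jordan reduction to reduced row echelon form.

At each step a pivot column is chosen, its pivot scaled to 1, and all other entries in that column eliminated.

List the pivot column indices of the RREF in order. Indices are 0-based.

pivot columns: 0, 1, 2

[1] R0 /= -4  ⇒  (1, 3/4, 1/4, -1/4)
     R1 -= 3·R0  ⇒  (0, -5/4, 9/4, 15/4)
     R2 -= -4·R0  ⇒  (0, 0, -1, 3)
[2] R1 /= -5/4  ⇒  (0, 1, -9/5, -3)
     R0 -= 3/4·R1  ⇒  (1, 0, 8/5, 2)
[3] R2 /= -1  ⇒  (0, 0, 1, -3)
     R0 -= 8/5·R2  ⇒  (1, 0, 0, 34/5)
     R1 -= -9/5·R2  ⇒  (0, 1, 0, -42/5)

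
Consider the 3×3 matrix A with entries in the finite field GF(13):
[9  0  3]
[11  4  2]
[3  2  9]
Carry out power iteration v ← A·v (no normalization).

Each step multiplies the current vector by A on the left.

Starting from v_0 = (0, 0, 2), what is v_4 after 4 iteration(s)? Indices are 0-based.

v_0 = (0, 0, 2).
v_1 = A·v_0 = (6, 4, 5).
v_2 = A·v_1 = (4, 1, 6).
v_3 = A·v_2 = (2, 8, 3).
v_4 = A·v_3 = (1, 8, 10).

v_4 = (1, 8, 10)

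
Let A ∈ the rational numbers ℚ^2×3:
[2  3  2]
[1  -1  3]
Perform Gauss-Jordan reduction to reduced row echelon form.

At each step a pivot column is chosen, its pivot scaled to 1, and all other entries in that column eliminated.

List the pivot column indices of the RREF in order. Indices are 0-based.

pivot columns: 0, 1

step 1: normalize row 0 (÷2) = (1, 3/2, 1)
  row 1: subtract 1×row0 = (0, -5/2, 2)
step 2: normalize row 1 (÷-5/2) = (0, 1, -4/5)
  row 0: subtract 3/2×row1 = (1, 0, 11/5)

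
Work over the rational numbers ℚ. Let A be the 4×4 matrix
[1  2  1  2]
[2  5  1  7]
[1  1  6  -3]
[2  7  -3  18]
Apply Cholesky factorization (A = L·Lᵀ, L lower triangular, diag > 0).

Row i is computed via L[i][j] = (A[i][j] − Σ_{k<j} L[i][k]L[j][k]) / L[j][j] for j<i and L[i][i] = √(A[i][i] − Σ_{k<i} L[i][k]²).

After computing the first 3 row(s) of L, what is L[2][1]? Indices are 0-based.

L[2][1] = -1

Step 1: L[0][0] = √(1) = 1.
  L[1][0] = (2) / L[0][0] = 2.
Step 2: L[1][1] = √(1) = 1.
  L[2][0] = (1) / L[0][0] = 1.
  L[2][1] = (-1) / L[1][1] = -1.
Step 3: L[2][2] = √(4) = 2.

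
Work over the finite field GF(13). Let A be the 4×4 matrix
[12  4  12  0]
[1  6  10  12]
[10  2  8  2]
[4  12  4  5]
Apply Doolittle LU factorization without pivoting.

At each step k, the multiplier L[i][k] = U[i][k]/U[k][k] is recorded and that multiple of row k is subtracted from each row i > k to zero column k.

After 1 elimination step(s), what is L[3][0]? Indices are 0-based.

L[3][0] = 9

Step 1: pivot at (0,0) is 12.
  row1 ← row1 − (12)·row0  ⇒  L[1][0]=12, U row1=(0, 10, 9, 12)
  row2 ← row2 − (3)·row0  ⇒  L[2][0]=3, U row2=(0, 3, 11, 2)
  row3 ← row3 − (9)·row0  ⇒  L[3][0]=9, U row3=(0, 2, 0, 5)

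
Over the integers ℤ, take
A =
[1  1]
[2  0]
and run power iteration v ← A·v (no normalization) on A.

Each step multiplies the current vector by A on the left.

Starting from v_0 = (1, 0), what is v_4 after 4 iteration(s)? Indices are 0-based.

v_4 = (11, 10)

v_0 = (1, 0).
v_1 = A·v_0 = (1, 2).
v_2 = A·v_1 = (3, 2).
v_3 = A·v_2 = (5, 6).
v_4 = A·v_3 = (11, 10).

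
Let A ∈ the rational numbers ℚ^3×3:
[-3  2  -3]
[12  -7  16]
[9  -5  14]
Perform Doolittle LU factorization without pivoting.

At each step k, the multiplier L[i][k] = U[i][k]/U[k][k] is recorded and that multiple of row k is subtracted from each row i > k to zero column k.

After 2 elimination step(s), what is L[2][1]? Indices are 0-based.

k=0: U[0][0]=-3
  eliminate (1,0): mult=-4, new row 1: (0, 1, 4); set L[1][0]=-4
  eliminate (2,0): mult=-3, new row 2: (0, 1, 5); set L[2][0]=-3
k=1: U[1][1]=1
  eliminate (2,1): mult=1, new row 2: (0, 0, 1); set L[2][1]=1

L[2][1] = 1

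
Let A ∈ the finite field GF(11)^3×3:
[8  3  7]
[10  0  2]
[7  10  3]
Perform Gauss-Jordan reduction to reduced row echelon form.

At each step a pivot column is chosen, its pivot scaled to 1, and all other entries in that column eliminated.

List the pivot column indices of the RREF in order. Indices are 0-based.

step 1: normalize row 0 (÷8) = (1, 10, 5)
  row 1: subtract 10×row0 = (0, 10, 7)
  row 2: subtract 7×row0 = (0, 6, 1)
step 2: normalize row 1 (÷10) = (0, 1, 4)
  row 0: subtract 10×row1 = (1, 0, 9)
  row 2: subtract 6×row1 = (0, 0, 10)
step 3: normalize row 2 (÷10) = (0, 0, 1)
  row 0: subtract 9×row2 = (1, 0, 0)
  row 1: subtract 4×row2 = (0, 1, 0)

pivot columns: 0, 1, 2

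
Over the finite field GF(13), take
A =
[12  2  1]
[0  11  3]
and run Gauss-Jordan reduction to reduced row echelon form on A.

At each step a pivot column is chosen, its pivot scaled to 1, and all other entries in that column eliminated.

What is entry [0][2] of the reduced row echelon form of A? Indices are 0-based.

pivot(0,0)=12: scale R0 → (1, 11, 12)
pivot(1,1)=11: scale R1 → (0, 1, 5)
  clear (0,1): R0 −= (11)R1 → (1, 0, 9)

M[0][2] = 9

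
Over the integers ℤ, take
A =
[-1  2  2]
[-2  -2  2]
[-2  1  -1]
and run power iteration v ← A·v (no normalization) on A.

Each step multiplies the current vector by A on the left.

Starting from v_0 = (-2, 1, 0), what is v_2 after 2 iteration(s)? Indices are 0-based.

v_2 = (10, -2, -11)

v_0 = (-2, 1, 0).
v_1 = A·v_0 = (4, 2, 5).
v_2 = A·v_1 = (10, -2, -11).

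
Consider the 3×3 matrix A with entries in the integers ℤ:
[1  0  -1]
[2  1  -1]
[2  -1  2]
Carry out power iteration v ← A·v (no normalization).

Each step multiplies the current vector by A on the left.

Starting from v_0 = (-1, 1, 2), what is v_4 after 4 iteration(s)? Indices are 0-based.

v_4 = (-3, -23, 11)

v_0 = (-1, 1, 2).
v_1 = A·v_0 = (-3, -3, 1).
v_2 = A·v_1 = (-4, -10, -1).
v_3 = A·v_2 = (-3, -17, 0).
v_4 = A·v_3 = (-3, -23, 11).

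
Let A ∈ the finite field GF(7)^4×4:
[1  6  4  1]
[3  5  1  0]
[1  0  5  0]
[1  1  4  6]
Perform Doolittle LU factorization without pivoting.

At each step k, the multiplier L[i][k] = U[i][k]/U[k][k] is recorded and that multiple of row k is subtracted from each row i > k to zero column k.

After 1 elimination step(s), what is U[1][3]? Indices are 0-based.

[col 0] pivot 1
  R1 -= 3*R0 → (0, 1, 3, 4)  (L[1][0] := 3)
  R2 -= 1*R0 → (0, 1, 1, 6)  (L[2][0] := 1)
  R3 -= 1*R0 → (0, 2, 0, 5)  (L[3][0] := 1)

U[1][3] = 4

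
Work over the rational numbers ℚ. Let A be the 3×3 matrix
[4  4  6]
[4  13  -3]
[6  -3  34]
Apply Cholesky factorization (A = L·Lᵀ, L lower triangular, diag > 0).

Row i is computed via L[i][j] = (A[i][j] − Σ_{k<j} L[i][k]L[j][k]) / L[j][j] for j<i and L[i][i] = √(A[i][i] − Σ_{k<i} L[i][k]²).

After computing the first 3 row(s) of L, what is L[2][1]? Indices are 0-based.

L[2][1] = -3

Step 1: L[0][0] = √(4) = 2.
  L[1][0] = (4) / L[0][0] = 2.
Step 2: L[1][1] = √(9) = 3.
  L[2][0] = (6) / L[0][0] = 3.
  L[2][1] = (-9) / L[1][1] = -3.
Step 3: L[2][2] = √(16) = 4.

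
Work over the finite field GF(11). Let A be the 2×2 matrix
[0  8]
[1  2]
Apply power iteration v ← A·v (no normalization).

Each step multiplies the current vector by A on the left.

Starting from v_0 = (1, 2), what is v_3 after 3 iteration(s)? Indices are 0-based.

v_3 = (10, 4)

v_0 = (1, 2).
v_1 = A·v_0 = (5, 5).
v_2 = A·v_1 = (7, 4).
v_3 = A·v_2 = (10, 4).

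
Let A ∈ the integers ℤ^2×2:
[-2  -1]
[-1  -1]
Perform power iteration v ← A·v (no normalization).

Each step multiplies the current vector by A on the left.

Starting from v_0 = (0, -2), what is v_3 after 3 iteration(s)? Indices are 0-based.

v_0 = (0, -2).
v_1 = A·v_0 = (2, 2).
v_2 = A·v_1 = (-6, -4).
v_3 = A·v_2 = (16, 10).

v_3 = (16, 10)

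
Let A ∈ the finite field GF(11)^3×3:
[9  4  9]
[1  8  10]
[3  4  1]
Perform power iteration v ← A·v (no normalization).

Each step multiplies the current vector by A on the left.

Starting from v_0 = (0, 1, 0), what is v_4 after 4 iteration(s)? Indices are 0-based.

v_0 = (0, 1, 0).
v_1 = A·v_0 = (4, 8, 4).
v_2 = A·v_1 = (5, 9, 4).
v_3 = A·v_2 = (7, 7, 0).
v_4 = A·v_3 = (3, 8, 5).

v_4 = (3, 8, 5)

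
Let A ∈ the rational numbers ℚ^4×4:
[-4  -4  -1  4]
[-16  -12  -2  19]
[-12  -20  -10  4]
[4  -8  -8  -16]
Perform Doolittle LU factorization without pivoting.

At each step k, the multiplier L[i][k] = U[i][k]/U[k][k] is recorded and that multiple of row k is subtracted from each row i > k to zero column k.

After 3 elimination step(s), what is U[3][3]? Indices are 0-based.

k=0: U[0][0]=-4
  eliminate (1,0): mult=4, new row 1: (0, 4, 2, 3); set L[1][0]=4
  eliminate (2,0): mult=3, new row 2: (0, -8, -7, -8); set L[2][0]=3
  eliminate (3,0): mult=-1, new row 3: (0, -12, -9, -12); set L[3][0]=-1
k=1: U[1][1]=4
  eliminate (2,1): mult=-2, new row 2: (0, 0, -3, -2); set L[2][1]=-2
  eliminate (3,1): mult=-3, new row 3: (0, 0, -3, -3); set L[3][1]=-3
k=2: U[2][2]=-3
  eliminate (3,2): mult=1, new row 3: (0, 0, 0, -1); set L[3][2]=1

U[3][3] = -1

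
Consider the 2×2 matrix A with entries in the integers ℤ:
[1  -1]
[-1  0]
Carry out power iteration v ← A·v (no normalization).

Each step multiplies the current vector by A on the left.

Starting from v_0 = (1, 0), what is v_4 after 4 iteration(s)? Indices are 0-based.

v_4 = (5, -3)

v_0 = (1, 0).
v_1 = A·v_0 = (1, -1).
v_2 = A·v_1 = (2, -1).
v_3 = A·v_2 = (3, -2).
v_4 = A·v_3 = (5, -3).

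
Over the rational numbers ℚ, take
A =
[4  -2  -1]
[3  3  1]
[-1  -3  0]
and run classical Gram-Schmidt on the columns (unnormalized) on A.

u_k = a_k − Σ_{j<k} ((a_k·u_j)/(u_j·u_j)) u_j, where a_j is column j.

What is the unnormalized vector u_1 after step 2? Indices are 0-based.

u_1 = (-34/13, 33/13, -37/13)

Step 1: u_0 = a_0 = (4, 3, -1).
Step 2: u_1 = a_1 − (2/13)·u_0 = (-34/13, 33/13, -37/13).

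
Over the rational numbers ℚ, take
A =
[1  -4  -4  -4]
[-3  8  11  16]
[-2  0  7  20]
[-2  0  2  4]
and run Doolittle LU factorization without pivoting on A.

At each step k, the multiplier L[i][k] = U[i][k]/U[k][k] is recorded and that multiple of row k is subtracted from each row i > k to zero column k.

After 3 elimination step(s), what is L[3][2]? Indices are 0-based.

Step 1: pivot at (0,0) is 1.
  row1 ← row1 − (-3)·row0  ⇒  L[1][0]=-3, U row1=(0, -4, -1, 4)
  row2 ← row2 − (-2)·row0  ⇒  L[2][0]=-2, U row2=(0, -8, -1, 12)
  row3 ← row3 − (-2)·row0  ⇒  L[3][0]=-2, U row3=(0, -8, -6, -4)
Step 2: pivot at (1,1) is -4.
  row2 ← row2 − (2)·row1  ⇒  L[2][1]=2, U row2=(0, 0, 1, 4)
  row3 ← row3 − (2)·row1  ⇒  L[3][1]=2, U row3=(0, 0, -4, -12)
Step 3: pivot at (2,2) is 1.
  row3 ← row3 − (-4)·row2  ⇒  L[3][2]=-4, U row3=(0, 0, 0, 4)

L[3][2] = -4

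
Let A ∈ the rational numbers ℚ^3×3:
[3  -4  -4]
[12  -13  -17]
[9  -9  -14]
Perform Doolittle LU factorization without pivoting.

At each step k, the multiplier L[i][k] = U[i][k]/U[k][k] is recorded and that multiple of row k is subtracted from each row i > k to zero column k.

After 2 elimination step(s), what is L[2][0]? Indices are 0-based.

Step 1: pivot at (0,0) is 3.
  row1 ← row1 − (4)·row0  ⇒  L[1][0]=4, U row1=(0, 3, -1)
  row2 ← row2 − (3)·row0  ⇒  L[2][0]=3, U row2=(0, 3, -2)
Step 2: pivot at (1,1) is 3.
  row2 ← row2 − (1)·row1  ⇒  L[2][1]=1, U row2=(0, 0, -1)

L[2][0] = 3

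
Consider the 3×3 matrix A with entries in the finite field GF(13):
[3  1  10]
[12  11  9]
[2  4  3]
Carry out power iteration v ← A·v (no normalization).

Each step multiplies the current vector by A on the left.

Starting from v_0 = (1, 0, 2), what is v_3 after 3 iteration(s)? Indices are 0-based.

v_0 = (1, 0, 2).
v_1 = A·v_0 = (10, 4, 8).
v_2 = A·v_1 = (10, 2, 8).
v_3 = A·v_2 = (8, 6, 0).

v_3 = (8, 6, 0)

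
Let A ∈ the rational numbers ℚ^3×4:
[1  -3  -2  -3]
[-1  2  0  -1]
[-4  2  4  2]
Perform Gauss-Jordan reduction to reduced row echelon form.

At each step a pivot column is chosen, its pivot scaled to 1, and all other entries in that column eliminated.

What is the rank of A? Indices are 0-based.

pivot(0,0)=1: scale R0 → (1, -3, -2, -3)
  clear (1,0): R1 −= (-1)R0 → (0, -1, -2, -4)
  clear (2,0): R2 −= (-4)R0 → (0, -10, -4, -10)
pivot(1,1)=-1: scale R1 → (0, 1, 2, 4)
  clear (0,1): R0 −= (-3)R1 → (1, 0, 4, 9)
  clear (2,1): R2 −= (-10)R1 → (0, 0, 16, 30)
pivot(2,2)=16: scale R2 → (0, 0, 1, 15/8)
  clear (0,2): R0 −= (4)R2 → (1, 0, 0, 3/2)
  clear (1,2): R1 −= (2)R2 → (0, 1, 0, 1/4)

rank = 3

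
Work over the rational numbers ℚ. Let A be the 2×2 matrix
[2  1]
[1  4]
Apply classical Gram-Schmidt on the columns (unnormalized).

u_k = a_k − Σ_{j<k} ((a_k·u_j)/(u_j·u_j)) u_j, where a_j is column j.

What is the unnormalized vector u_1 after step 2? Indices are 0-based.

u_1 = (-7/5, 14/5)

Step 1: u_0 = a_0 = (2, 1).
Step 2: u_1 = a_1 − (6/5)·u_0 = (-7/5, 14/5).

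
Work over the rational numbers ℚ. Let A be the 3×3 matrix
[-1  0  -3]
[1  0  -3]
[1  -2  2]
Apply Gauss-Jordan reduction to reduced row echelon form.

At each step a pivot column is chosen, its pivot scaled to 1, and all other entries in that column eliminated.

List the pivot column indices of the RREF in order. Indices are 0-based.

pivot columns: 0, 1, 2

pivot(0,0)=-1: scale R0 → (1, 0, 3)
  clear (1,0): R1 −= (1)R0 → (0, 0, -6)
  clear (2,0): R2 −= (1)R0 → (0, -2, -1)
pivot(1,1): swap R1↔R2
pivot(1,1)=-2: scale R1 → (0, 1, 1/2)
pivot(2,2)=-6: scale R2 → (0, 0, 1)
  clear (0,2): R0 −= (3)R2 → (1, 0, 0)
  clear (1,2): R1 −= (1/2)R2 → (0, 1, 0)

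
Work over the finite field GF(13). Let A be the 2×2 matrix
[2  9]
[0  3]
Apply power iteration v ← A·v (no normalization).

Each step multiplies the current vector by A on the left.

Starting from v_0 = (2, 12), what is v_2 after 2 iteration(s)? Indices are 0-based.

v_0 = (2, 12).
v_1 = A·v_0 = (8, 10).
v_2 = A·v_1 = (2, 4).

v_2 = (2, 4)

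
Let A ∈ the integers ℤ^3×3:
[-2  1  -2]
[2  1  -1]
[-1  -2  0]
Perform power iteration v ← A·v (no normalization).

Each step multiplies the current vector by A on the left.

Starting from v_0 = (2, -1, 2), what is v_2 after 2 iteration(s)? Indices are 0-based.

v_0 = (2, -1, 2).
v_1 = A·v_0 = (-9, 1, 0).
v_2 = A·v_1 = (19, -17, 7).

v_2 = (19, -17, 7)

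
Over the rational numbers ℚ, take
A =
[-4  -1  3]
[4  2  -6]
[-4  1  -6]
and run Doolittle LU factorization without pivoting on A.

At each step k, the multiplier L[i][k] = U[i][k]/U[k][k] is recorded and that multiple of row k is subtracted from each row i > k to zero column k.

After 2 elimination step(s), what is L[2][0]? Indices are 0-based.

k=0: U[0][0]=-4
  eliminate (1,0): mult=-1, new row 1: (0, 1, -3); set L[1][0]=-1
  eliminate (2,0): mult=1, new row 2: (0, 2, -9); set L[2][0]=1
k=1: U[1][1]=1
  eliminate (2,1): mult=2, new row 2: (0, 0, -3); set L[2][1]=2

L[2][0] = 1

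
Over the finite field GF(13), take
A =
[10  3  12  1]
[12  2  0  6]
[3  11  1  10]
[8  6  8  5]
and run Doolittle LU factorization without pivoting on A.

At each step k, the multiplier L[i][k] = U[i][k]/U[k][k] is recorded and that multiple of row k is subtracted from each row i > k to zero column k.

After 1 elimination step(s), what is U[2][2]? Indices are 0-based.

U[2][2] = 0

[col 0] pivot 10
  R1 -= 9*R0 → (0, 1, 9, 10)  (L[1][0] := 9)
  R2 -= 12*R0 → (0, 1, 0, 11)  (L[2][0] := 12)
  R3 -= 6*R0 → (0, 1, 1, 12)  (L[3][0] := 6)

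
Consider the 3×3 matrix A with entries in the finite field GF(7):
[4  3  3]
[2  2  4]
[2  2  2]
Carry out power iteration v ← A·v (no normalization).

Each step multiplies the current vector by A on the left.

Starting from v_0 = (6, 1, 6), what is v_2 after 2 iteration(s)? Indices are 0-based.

v_0 = (6, 1, 6).
v_1 = A·v_0 = (3, 3, 5).
v_2 = A·v_1 = (1, 4, 1).

v_2 = (1, 4, 1)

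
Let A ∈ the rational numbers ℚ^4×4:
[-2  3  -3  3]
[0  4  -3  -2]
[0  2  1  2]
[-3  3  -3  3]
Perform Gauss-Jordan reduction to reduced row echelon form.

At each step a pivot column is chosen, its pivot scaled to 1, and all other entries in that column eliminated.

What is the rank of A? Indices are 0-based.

rank = 4

pivot(0,0)=-2: scale R0 → (1, -3/2, 3/2, -3/2)
  clear (3,0): R3 −= (-3)R0 → (0, -3/2, 3/2, -3/2)
pivot(1,1)=4: scale R1 → (0, 1, -3/4, -1/2)
  clear (0,1): R0 −= (-3/2)R1 → (1, 0, 3/8, -9/4)
  clear (2,1): R2 −= (2)R1 → (0, 0, 5/2, 3)
  clear (3,1): R3 −= (-3/2)R1 → (0, 0, 3/8, -9/4)
pivot(2,2)=5/2: scale R2 → (0, 0, 1, 6/5)
  clear (0,2): R0 −= (3/8)R2 → (1, 0, 0, -27/10)
  clear (1,2): R1 −= (-3/4)R2 → (0, 1, 0, 2/5)
  clear (3,2): R3 −= (3/8)R2 → (0, 0, 0, -27/10)
pivot(3,3)=-27/10: scale R3 → (0, 0, 0, 1)
  clear (0,3): R0 −= (-27/10)R3 → (1, 0, 0, 0)
  clear (1,3): R1 −= (2/5)R3 → (0, 1, 0, 0)
  clear (2,3): R2 −= (6/5)R3 → (0, 0, 1, 0)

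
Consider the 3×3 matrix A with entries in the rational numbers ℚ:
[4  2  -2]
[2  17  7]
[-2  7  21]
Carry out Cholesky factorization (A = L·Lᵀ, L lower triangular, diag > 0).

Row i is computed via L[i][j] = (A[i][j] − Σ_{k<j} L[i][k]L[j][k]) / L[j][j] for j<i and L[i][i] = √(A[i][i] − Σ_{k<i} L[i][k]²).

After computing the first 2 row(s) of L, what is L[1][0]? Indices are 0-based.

L[1][0] = 1

Step 1: L[0][0] = √(4) = 2.
  L[1][0] = (2) / L[0][0] = 1.
Step 2: L[1][1] = √(16) = 4.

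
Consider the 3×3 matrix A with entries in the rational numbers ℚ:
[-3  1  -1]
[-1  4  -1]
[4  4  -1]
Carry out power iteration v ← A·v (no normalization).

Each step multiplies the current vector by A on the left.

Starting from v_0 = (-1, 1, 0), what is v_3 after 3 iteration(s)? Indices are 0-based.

v_0 = (-1, 1, 0).
v_1 = A·v_0 = (4, 5, 0).
v_2 = A·v_1 = (-7, 16, 36).
v_3 = A·v_2 = (1, 35, 0).

v_3 = (1, 35, 0)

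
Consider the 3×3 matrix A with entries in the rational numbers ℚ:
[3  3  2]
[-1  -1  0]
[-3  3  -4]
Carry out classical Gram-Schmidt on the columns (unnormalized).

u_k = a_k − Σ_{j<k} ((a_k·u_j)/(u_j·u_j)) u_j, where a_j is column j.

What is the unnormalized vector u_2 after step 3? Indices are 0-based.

Step 1: u_0 = a_0 = (3, -1, -3).
Step 2: u_1 = a_1 − (1/19)·u_0 = (54/19, -18/19, 60/19).
Step 3: u_2 = a_2 − (18/19)·u_0 − (-11/30)·u_1 = (1/5, 3/5, 0).

u_2 = (1/5, 3/5, 0)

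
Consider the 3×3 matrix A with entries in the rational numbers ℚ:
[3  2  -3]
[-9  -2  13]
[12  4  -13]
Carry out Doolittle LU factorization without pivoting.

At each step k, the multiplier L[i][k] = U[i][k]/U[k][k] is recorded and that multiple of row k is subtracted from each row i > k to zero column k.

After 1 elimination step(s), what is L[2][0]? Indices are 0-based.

[col 0] pivot 3
  R1 -= -3*R0 → (0, 4, 4)  (L[1][0] := -3)
  R2 -= 4*R0 → (0, -4, -1)  (L[2][0] := 4)

L[2][0] = 4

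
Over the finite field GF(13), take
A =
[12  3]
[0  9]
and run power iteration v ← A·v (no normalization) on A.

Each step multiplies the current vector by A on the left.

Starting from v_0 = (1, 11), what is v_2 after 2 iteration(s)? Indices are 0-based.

v_2 = (5, 7)

v_0 = (1, 11).
v_1 = A·v_0 = (6, 8).
v_2 = A·v_1 = (5, 7).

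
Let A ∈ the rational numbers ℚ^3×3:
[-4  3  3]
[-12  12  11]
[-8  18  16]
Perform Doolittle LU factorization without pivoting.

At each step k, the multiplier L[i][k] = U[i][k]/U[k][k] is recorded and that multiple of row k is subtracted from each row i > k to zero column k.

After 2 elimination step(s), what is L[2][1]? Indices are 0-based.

L[2][1] = 4

k=0: U[0][0]=-4
  eliminate (1,0): mult=3, new row 1: (0, 3, 2); set L[1][0]=3
  eliminate (2,0): mult=2, new row 2: (0, 12, 10); set L[2][0]=2
k=1: U[1][1]=3
  eliminate (2,1): mult=4, new row 2: (0, 0, 2); set L[2][1]=4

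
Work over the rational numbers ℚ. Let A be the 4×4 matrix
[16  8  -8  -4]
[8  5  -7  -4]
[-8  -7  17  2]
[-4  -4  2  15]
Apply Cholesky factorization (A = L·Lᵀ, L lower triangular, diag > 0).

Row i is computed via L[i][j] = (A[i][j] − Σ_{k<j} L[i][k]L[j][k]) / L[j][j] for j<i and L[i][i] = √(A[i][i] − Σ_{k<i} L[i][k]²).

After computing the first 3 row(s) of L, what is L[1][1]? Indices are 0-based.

Step 1: L[0][0] = √(16) = 4.
  L[1][0] = (8) / L[0][0] = 2.
Step 2: L[1][1] = √(1) = 1.
  L[2][0] = (-8) / L[0][0] = -2.
  L[2][1] = (-3) / L[1][1] = -3.
Step 3: L[2][2] = √(4) = 2.

L[1][1] = 1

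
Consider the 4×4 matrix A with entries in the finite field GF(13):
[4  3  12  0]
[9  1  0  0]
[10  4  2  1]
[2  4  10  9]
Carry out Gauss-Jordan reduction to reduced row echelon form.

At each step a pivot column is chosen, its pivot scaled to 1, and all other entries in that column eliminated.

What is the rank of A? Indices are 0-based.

rank = 4

pivot(0,0)=4: scale R0 → (1, 4, 3, 0)
  clear (1,0): R1 −= (9)R0 → (0, 4, 12, 0)
  clear (2,0): R2 −= (10)R0 → (0, 3, 11, 1)
  clear (3,0): R3 −= (2)R0 → (0, 9, 4, 9)
pivot(1,1)=4: scale R1 → (0, 1, 3, 0)
  clear (0,1): R0 −= (4)R1 → (1, 0, 4, 0)
  clear (2,1): R2 −= (3)R1 → (0, 0, 2, 1)
  clear (3,1): R3 −= (9)R1 → (0, 0, 3, 9)
pivot(2,2)=2: scale R2 → (0, 0, 1, 7)
  clear (0,2): R0 −= (4)R2 → (1, 0, 0, 11)
  clear (1,2): R1 −= (3)R2 → (0, 1, 0, 5)
  clear (3,2): R3 −= (3)R2 → (0, 0, 0, 1)
pivot(3,3)=1: scale R3 → (0, 0, 0, 1)
  clear (0,3): R0 −= (11)R3 → (1, 0, 0, 0)
  clear (1,3): R1 −= (5)R3 → (0, 1, 0, 0)
  clear (2,3): R2 −= (7)R3 → (0, 0, 1, 0)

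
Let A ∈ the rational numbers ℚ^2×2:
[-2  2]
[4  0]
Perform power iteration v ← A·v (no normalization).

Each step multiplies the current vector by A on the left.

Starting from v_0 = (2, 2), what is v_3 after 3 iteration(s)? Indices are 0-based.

v_3 = (-32, 64)

v_0 = (2, 2).
v_1 = A·v_0 = (0, 8).
v_2 = A·v_1 = (16, 0).
v_3 = A·v_2 = (-32, 64).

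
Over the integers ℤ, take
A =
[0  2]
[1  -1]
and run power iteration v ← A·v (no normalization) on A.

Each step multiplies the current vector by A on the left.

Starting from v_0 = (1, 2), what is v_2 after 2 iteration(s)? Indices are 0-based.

v_0 = (1, 2).
v_1 = A·v_0 = (4, -1).
v_2 = A·v_1 = (-2, 5).

v_2 = (-2, 5)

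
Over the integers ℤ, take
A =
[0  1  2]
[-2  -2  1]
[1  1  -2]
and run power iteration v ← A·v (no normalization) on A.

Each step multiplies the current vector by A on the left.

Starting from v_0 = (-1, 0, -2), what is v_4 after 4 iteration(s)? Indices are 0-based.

v_4 = (30, 143, -127)

v_0 = (-1, 0, -2).
v_1 = A·v_0 = (-4, 0, 3).
v_2 = A·v_1 = (6, 11, -10).
v_3 = A·v_2 = (-9, -44, 37).
v_4 = A·v_3 = (30, 143, -127).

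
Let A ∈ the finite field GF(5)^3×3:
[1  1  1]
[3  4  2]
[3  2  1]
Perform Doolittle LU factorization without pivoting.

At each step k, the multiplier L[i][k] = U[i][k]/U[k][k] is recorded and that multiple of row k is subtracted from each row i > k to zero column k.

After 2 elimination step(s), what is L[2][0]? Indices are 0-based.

L[2][0] = 3

Step 1: pivot at (0,0) is 1.
  row1 ← row1 − (3)·row0  ⇒  L[1][0]=3, U row1=(0, 1, 4)
  row2 ← row2 − (3)·row0  ⇒  L[2][0]=3, U row2=(0, 4, 3)
Step 2: pivot at (1,1) is 1.
  row2 ← row2 − (4)·row1  ⇒  L[2][1]=4, U row2=(0, 0, 2)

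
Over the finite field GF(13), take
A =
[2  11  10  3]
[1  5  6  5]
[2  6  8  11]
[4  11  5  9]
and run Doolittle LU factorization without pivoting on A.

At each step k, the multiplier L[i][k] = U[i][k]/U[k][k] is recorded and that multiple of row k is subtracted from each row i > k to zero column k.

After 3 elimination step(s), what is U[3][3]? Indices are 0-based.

U[3][3] = 6

Step 1: pivot at (0,0) is 2.
  row1 ← row1 − (7)·row0  ⇒  L[1][0]=7, U row1=(0, 6, 1, 10)
  row2 ← row2 − (1)·row0  ⇒  L[2][0]=1, U row2=(0, 8, 11, 8)
  row3 ← row3 − (2)·row0  ⇒  L[3][0]=2, U row3=(0, 2, 11, 3)
Step 2: pivot at (1,1) is 6.
  row2 ← row2 − (10)·row1  ⇒  L[2][1]=10, U row2=(0, 0, 1, 12)
  row3 ← row3 − (9)·row1  ⇒  L[3][1]=9, U row3=(0, 0, 2, 4)
Step 3: pivot at (2,2) is 1.
  row3 ← row3 − (2)·row2  ⇒  L[3][2]=2, U row3=(0, 0, 0, 6)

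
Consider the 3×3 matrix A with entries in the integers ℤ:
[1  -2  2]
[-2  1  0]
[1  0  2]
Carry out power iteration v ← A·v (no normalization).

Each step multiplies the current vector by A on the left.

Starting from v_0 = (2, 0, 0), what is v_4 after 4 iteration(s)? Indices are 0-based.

v_4 = (166, -120, 94)

v_0 = (2, 0, 0).
v_1 = A·v_0 = (2, -4, 2).
v_2 = A·v_1 = (14, -8, 6).
v_3 = A·v_2 = (42, -36, 26).
v_4 = A·v_3 = (166, -120, 94).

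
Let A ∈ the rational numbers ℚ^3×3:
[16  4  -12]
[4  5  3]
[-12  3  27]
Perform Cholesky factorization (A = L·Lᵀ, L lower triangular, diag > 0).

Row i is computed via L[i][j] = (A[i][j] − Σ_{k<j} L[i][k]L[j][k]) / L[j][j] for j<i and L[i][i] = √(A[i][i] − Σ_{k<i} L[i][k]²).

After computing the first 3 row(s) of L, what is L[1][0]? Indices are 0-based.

L[1][0] = 1

Step 1: L[0][0] = √(16) = 4.
  L[1][0] = (4) / L[0][0] = 1.
Step 2: L[1][1] = √(4) = 2.
  L[2][0] = (-12) / L[0][0] = -3.
  L[2][1] = (6) / L[1][1] = 3.
Step 3: L[2][2] = √(9) = 3.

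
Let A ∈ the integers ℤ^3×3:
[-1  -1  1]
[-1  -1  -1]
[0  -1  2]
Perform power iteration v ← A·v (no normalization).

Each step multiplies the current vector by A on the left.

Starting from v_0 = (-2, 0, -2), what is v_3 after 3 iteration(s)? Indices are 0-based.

v_3 = (-4, 20, -24)

v_0 = (-2, 0, -2).
v_1 = A·v_0 = (0, 4, -4).
v_2 = A·v_1 = (-8, 0, -12).
v_3 = A·v_2 = (-4, 20, -24).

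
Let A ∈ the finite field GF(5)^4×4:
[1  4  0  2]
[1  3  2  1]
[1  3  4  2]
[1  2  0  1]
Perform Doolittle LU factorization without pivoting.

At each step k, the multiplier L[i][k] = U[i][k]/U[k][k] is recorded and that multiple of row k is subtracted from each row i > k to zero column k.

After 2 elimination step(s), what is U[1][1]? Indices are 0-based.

U[1][1] = 4

[col 0] pivot 1
  R1 -= 1*R0 → (0, 4, 2, 4)  (L[1][0] := 1)
  R2 -= 1*R0 → (0, 4, 4, 0)  (L[2][0] := 1)
  R3 -= 1*R0 → (0, 3, 0, 4)  (L[3][0] := 1)
[col 1] pivot 4
  R2 -= 1*R1 → (0, 0, 2, 1)  (L[2][1] := 1)
  R3 -= 2*R1 → (0, 0, 1, 1)  (L[3][1] := 2)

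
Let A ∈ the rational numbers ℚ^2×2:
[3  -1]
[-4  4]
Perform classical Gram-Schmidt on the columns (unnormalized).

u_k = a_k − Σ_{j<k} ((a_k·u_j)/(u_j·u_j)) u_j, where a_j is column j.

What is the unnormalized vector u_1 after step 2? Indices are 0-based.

u_1 = (32/25, 24/25)

Step 1: u_0 = a_0 = (3, -4).
Step 2: u_1 = a_1 − (-19/25)·u_0 = (32/25, 24/25).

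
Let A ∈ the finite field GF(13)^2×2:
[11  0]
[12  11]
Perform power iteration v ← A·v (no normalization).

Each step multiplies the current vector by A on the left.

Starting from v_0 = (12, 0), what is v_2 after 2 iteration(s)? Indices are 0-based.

v_0 = (12, 0).
v_1 = A·v_0 = (2, 1).
v_2 = A·v_1 = (9, 9).

v_2 = (9, 9)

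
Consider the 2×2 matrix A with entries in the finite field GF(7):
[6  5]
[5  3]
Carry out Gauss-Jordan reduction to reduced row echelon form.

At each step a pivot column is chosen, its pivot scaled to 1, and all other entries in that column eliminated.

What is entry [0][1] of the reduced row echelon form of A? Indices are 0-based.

M[0][1] = 2

pivot(0,0)=6: scale R0 → (1, 2)
  clear (1,0): R1 −= (5)R0 → (0, 0)
col 1: no nonzero at/below row 1; advance.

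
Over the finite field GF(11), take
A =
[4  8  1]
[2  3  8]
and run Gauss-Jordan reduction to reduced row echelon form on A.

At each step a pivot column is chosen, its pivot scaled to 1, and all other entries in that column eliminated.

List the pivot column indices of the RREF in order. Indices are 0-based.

pivot(0,0)=4: scale R0 → (1, 2, 3)
  clear (1,0): R1 −= (2)R0 → (0, 10, 2)
pivot(1,1)=10: scale R1 → (0, 1, 9)
  clear (0,1): R0 −= (2)R1 → (1, 0, 7)

pivot columns: 0, 1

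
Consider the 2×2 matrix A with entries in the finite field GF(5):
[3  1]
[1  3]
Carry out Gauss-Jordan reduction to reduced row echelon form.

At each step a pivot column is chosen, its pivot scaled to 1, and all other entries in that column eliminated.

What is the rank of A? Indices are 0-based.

step 1: normalize row 0 (÷3) = (1, 2)
  row 1: subtract 1×row0 = (0, 1)
step 2: normalize row 1 (÷1) = (0, 1)
  row 0: subtract 2×row1 = (1, 0)

rank = 2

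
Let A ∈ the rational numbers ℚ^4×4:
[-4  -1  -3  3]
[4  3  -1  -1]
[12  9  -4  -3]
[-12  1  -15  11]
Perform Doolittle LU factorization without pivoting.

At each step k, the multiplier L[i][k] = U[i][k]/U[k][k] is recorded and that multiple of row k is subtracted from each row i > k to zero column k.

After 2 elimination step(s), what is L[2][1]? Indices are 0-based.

[col 0] pivot -4
  R1 -= -1*R0 → (0, 2, -4, 2)  (L[1][0] := -1)
  R2 -= -3*R0 → (0, 6, -13, 6)  (L[2][0] := -3)
  R3 -= 3*R0 → (0, 4, -6, 2)  (L[3][0] := 3)
[col 1] pivot 2
  R2 -= 3*R1 → (0, 0, -1, 0)  (L[2][1] := 3)
  R3 -= 2*R1 → (0, 0, 2, -2)  (L[3][1] := 2)

L[2][1] = 3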